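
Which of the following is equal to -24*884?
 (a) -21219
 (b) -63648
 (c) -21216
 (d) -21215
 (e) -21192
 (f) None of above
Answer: c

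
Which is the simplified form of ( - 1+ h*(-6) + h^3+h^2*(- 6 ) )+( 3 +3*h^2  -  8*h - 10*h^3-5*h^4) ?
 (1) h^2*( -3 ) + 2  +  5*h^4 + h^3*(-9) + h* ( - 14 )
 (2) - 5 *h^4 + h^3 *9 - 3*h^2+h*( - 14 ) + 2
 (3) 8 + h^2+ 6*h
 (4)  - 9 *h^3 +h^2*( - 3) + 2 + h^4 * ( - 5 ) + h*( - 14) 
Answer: 4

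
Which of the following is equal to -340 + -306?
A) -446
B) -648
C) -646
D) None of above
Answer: C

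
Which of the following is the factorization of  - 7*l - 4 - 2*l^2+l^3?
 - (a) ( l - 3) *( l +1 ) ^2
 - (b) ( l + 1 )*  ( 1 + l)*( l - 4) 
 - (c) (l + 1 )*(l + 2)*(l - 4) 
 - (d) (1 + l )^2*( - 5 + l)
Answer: b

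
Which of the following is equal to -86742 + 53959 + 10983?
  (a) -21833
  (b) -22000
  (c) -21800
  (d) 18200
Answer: c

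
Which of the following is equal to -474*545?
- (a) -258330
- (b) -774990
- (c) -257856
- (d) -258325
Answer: a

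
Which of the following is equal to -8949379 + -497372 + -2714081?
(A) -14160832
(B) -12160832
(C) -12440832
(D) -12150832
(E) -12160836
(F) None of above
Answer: B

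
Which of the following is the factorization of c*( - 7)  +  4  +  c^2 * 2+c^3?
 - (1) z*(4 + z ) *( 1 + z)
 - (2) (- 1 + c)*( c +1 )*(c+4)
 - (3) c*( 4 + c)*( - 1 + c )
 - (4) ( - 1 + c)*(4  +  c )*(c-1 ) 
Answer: 4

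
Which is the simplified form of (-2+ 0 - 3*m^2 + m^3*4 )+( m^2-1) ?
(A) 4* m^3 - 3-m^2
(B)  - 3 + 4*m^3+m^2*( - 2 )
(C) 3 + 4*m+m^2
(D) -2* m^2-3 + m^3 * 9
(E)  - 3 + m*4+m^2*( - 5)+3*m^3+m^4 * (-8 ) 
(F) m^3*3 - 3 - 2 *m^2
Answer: B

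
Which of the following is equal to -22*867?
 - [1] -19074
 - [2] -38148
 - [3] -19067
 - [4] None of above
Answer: 1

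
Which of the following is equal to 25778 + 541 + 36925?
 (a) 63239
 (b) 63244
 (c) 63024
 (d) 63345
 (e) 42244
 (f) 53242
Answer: b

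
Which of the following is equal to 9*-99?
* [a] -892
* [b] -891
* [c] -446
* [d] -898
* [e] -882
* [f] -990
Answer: b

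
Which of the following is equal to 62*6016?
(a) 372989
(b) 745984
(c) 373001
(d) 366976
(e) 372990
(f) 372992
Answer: f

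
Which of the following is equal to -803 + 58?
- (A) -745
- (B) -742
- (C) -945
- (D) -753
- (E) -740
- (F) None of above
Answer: A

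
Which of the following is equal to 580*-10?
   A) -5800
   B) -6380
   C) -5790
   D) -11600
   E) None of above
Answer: A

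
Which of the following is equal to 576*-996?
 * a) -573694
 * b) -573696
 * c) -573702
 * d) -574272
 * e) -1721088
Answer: b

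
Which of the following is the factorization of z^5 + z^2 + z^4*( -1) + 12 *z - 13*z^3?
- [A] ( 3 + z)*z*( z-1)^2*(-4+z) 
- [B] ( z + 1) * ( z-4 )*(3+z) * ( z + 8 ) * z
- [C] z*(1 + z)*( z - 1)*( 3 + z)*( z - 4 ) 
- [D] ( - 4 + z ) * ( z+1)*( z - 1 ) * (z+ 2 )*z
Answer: C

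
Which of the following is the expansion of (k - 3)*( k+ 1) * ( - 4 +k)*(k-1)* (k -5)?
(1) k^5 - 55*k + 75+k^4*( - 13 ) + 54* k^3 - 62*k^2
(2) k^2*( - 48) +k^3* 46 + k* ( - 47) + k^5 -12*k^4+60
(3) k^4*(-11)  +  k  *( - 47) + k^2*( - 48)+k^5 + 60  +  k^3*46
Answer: 2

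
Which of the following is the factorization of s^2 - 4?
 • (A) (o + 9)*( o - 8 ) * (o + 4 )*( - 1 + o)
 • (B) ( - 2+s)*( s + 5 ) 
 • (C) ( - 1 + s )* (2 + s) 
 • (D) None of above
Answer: D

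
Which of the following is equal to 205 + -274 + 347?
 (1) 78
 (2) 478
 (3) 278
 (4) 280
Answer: 3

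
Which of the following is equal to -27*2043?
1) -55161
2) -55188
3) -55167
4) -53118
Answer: 1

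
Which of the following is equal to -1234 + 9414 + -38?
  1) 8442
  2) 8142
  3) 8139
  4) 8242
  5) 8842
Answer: 2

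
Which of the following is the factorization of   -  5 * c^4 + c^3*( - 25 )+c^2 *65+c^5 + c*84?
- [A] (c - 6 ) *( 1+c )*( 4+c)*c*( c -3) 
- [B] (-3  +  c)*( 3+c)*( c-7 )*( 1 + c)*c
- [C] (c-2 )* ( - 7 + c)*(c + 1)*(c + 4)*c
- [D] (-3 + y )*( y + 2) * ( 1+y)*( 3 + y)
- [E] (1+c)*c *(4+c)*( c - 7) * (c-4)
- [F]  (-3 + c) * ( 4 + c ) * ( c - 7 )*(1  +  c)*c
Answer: F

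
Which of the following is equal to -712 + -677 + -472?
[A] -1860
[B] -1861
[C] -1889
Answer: B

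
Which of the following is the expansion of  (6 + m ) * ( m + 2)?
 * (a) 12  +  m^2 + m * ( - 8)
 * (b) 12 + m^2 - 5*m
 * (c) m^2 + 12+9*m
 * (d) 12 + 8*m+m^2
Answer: d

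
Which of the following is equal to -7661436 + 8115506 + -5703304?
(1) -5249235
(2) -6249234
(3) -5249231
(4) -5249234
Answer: 4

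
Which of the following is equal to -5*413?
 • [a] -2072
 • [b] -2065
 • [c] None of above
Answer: b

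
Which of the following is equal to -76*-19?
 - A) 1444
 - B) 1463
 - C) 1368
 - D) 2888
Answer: A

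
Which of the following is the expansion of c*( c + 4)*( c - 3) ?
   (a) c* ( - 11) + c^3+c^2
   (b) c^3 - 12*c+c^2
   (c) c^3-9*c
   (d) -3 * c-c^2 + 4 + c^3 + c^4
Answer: b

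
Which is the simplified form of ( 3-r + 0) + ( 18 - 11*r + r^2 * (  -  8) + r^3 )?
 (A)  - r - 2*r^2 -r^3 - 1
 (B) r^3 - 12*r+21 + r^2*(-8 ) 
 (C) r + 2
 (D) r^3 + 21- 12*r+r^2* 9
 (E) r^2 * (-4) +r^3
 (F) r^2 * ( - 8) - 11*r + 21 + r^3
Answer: B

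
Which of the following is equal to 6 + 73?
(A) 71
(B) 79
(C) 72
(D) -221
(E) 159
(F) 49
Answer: B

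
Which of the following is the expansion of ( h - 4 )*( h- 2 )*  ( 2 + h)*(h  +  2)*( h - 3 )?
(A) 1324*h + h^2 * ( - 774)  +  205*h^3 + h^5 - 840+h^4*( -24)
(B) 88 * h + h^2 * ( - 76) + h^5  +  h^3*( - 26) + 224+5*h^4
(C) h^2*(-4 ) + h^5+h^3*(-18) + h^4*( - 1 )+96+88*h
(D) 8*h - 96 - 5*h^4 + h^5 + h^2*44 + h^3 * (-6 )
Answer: D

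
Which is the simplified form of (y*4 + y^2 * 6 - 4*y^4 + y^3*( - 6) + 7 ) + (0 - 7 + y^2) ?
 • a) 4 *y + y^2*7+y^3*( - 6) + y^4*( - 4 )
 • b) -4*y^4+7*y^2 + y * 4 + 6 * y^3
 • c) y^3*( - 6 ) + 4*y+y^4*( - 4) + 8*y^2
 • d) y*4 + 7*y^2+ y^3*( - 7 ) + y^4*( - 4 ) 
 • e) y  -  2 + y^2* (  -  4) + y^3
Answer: a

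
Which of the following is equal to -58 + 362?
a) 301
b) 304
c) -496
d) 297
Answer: b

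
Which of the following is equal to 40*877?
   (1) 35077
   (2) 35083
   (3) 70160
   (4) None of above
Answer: 4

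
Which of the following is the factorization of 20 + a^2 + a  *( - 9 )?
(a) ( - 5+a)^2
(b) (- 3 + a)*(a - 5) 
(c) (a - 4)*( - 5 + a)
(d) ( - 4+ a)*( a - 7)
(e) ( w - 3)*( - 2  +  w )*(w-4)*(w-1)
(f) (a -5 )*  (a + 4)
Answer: c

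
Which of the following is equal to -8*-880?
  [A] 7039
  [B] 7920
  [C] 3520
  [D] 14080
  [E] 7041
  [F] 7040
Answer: F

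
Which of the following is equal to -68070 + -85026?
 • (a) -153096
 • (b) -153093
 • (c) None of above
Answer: a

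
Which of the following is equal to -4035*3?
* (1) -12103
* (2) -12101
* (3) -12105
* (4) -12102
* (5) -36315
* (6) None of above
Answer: 3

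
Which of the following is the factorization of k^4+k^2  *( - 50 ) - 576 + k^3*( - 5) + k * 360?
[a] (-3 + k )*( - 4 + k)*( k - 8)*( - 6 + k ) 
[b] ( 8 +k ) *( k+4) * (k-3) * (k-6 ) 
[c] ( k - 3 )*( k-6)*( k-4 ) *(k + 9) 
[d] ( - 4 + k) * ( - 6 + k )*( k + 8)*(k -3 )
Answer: d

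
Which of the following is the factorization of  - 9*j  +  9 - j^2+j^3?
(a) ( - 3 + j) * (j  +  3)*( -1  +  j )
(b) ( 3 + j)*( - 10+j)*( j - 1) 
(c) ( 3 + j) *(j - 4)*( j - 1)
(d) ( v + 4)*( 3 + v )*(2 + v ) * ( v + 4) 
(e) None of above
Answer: a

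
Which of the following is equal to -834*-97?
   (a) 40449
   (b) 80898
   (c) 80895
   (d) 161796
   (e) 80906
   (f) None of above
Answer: b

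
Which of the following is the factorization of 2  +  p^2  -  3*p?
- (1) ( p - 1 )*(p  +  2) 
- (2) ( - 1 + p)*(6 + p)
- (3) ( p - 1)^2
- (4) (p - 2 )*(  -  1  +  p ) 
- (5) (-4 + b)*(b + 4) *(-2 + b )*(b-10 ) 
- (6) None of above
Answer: 4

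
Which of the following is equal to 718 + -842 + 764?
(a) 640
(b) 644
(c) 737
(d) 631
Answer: a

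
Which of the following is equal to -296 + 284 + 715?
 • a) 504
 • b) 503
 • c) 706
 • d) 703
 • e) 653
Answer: d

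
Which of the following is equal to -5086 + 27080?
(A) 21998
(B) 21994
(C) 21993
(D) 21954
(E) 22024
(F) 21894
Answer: B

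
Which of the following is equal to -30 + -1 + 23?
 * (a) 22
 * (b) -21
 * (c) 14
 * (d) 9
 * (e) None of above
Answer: e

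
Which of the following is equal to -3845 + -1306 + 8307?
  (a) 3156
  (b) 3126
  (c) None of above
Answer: a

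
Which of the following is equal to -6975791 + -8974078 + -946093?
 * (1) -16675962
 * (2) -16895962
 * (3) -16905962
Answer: 2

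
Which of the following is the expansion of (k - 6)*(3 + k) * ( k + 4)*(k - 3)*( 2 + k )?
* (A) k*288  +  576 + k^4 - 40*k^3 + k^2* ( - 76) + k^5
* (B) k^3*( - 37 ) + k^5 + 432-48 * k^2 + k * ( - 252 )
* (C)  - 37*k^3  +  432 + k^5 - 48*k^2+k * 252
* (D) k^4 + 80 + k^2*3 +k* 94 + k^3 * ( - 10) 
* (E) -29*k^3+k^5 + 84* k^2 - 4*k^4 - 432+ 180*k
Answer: C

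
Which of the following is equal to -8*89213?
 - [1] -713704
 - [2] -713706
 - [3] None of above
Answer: 1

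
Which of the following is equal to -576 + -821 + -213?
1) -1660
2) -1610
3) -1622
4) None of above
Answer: 2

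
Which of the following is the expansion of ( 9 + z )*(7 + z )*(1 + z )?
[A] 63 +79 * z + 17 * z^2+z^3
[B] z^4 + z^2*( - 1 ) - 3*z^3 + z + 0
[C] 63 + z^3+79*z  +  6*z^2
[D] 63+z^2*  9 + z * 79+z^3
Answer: A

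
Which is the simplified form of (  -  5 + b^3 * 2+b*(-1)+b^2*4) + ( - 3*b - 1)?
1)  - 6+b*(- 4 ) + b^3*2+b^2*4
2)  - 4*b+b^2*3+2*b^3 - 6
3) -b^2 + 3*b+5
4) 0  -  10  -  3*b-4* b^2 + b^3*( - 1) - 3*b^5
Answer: 1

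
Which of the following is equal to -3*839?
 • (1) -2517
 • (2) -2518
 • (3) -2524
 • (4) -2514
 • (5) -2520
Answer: 1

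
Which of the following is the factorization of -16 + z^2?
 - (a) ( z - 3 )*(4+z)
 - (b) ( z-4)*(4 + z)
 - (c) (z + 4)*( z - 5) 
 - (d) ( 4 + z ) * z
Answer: b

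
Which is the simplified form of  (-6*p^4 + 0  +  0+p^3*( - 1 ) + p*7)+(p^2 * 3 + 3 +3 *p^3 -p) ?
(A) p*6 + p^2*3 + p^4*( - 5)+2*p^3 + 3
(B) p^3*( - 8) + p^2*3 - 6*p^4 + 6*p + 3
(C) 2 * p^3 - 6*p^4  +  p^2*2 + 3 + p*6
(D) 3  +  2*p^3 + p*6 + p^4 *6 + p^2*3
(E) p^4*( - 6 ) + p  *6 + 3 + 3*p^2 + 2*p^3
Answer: E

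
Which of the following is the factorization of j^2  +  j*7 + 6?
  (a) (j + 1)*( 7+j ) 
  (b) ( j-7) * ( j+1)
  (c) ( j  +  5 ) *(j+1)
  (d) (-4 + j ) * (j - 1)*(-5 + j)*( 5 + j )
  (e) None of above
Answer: e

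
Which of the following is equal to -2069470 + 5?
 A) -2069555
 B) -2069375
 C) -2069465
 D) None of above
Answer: C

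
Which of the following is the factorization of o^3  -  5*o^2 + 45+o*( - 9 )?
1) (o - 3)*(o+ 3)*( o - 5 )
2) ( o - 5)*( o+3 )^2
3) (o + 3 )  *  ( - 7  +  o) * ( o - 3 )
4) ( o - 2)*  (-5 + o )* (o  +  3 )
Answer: 1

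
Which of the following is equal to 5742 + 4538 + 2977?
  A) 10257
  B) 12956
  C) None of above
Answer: C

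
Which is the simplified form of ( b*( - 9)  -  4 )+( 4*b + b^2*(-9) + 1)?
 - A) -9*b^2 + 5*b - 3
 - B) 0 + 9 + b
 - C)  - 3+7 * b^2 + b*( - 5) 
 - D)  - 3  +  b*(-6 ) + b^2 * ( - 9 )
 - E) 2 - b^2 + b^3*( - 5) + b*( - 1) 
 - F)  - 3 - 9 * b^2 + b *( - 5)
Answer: F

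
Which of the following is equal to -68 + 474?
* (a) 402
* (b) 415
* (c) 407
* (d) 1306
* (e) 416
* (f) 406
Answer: f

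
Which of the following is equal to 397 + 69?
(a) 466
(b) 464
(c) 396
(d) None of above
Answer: a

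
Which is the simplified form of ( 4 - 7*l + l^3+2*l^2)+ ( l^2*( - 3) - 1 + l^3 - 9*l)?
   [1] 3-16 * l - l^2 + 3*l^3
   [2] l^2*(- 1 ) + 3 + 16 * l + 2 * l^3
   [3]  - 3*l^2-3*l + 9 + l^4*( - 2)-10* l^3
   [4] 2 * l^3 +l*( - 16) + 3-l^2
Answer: 4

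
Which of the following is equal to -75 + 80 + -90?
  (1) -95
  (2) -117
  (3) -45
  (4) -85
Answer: 4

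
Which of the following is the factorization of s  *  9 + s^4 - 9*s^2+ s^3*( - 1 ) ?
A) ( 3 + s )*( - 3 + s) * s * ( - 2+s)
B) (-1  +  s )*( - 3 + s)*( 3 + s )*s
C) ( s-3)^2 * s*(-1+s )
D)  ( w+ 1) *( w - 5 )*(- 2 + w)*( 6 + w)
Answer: B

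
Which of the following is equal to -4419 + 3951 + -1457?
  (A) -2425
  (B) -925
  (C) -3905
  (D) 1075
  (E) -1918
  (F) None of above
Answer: F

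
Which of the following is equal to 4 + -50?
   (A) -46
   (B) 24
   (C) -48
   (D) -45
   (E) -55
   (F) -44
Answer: A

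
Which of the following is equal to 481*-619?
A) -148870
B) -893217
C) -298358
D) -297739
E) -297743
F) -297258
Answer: D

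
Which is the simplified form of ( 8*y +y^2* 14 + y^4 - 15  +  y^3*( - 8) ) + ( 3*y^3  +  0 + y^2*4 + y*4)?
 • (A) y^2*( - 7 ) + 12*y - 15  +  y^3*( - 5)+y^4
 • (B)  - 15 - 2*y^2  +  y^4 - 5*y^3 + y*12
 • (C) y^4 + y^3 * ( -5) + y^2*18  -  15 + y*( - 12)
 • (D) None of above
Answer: D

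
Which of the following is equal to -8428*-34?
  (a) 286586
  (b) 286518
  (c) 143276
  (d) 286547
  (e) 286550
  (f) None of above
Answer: f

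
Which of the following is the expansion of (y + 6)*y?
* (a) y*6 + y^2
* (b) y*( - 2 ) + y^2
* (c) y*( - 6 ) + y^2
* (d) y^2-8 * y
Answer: a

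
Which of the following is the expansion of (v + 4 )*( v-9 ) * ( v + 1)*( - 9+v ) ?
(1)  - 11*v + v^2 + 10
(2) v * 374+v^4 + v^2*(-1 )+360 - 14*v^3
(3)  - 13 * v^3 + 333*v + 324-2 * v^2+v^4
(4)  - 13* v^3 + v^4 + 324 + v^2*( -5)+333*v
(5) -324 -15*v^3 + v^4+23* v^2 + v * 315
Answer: 4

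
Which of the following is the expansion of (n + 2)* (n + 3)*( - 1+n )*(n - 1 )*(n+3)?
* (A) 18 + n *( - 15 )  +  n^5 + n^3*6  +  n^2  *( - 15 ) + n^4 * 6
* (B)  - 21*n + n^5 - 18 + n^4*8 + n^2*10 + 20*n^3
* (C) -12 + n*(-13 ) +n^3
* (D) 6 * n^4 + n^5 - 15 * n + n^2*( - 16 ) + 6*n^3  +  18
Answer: D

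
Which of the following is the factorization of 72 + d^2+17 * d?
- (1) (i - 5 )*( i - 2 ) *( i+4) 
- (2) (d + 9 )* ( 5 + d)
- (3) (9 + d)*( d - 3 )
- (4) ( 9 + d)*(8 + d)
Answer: 4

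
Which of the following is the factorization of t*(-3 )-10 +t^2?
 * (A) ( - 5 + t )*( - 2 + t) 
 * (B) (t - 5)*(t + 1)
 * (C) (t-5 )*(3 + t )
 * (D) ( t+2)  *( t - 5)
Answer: D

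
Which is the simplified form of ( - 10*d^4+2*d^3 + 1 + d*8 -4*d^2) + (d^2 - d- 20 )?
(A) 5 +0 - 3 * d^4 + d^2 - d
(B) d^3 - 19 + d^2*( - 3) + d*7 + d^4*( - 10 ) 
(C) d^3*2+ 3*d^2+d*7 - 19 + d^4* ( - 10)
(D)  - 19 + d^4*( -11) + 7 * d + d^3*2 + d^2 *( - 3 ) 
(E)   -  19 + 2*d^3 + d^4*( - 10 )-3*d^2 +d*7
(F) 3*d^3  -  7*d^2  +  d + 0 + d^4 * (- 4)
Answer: E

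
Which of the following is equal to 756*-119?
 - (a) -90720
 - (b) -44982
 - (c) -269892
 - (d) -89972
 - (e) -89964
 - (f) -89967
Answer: e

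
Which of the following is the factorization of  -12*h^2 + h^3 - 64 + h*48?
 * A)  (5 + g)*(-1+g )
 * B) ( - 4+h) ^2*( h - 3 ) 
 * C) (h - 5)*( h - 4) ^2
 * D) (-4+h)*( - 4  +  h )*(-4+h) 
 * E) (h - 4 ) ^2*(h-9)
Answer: D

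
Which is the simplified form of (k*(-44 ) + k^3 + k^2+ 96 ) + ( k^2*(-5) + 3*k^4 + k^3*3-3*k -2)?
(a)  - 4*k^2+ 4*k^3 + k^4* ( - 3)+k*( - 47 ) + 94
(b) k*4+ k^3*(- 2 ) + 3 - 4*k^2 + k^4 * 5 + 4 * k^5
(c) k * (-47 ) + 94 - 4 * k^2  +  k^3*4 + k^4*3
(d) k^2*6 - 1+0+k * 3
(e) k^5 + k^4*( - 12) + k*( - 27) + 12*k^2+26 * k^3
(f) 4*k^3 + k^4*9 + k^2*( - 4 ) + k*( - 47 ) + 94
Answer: c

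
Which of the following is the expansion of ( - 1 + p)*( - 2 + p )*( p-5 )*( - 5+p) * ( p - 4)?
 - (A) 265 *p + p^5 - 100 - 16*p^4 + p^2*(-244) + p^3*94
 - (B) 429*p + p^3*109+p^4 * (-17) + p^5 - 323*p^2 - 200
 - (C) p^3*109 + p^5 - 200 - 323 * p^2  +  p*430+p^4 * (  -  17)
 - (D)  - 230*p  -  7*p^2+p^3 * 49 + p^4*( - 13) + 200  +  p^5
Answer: C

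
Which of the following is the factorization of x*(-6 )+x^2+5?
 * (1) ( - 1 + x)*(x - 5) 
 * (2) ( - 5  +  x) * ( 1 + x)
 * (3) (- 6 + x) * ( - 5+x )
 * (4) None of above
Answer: 1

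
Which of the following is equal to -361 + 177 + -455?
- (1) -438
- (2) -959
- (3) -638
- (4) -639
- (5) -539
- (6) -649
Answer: 4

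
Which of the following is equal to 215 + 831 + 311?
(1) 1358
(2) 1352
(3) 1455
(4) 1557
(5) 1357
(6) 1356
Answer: 5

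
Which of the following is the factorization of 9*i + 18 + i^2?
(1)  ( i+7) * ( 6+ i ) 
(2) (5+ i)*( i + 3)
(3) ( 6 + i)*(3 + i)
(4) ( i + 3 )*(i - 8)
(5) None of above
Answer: 3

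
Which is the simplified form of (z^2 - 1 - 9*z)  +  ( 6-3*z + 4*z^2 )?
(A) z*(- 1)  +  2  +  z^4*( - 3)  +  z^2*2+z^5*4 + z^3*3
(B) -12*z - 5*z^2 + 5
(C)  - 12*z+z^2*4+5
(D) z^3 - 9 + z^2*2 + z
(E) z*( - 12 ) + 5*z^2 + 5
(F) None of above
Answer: E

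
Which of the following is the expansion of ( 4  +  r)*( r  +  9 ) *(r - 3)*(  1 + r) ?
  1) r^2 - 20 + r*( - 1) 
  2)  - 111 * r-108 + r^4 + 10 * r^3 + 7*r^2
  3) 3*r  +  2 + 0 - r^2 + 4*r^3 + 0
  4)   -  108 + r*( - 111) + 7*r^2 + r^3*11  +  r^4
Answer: 4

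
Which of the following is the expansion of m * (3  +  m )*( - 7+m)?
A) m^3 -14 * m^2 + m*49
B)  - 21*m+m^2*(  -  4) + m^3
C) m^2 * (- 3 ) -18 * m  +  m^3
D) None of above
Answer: B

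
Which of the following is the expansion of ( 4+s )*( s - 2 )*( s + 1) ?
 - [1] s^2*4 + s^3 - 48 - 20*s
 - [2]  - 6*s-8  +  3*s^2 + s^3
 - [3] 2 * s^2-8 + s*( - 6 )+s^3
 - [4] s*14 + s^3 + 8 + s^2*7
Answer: 2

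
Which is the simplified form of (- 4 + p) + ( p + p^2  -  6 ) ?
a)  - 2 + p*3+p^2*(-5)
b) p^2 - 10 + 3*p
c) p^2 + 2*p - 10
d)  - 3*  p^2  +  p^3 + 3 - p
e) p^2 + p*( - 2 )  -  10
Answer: c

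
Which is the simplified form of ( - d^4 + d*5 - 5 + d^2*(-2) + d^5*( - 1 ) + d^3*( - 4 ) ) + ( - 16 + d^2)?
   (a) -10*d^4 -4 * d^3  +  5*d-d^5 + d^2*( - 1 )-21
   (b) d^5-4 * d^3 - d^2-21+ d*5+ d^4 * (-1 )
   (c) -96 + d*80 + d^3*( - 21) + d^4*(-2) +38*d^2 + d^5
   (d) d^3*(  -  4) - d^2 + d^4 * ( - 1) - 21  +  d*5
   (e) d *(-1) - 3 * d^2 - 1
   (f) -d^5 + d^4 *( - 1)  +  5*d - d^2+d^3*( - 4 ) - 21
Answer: f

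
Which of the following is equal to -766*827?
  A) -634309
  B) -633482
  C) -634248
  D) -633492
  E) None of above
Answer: B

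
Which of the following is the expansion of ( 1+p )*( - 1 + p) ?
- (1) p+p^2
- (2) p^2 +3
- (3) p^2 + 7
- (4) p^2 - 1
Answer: 4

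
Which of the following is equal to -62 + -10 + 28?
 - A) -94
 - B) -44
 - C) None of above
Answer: B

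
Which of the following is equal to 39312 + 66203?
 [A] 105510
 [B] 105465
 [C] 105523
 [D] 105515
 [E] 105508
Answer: D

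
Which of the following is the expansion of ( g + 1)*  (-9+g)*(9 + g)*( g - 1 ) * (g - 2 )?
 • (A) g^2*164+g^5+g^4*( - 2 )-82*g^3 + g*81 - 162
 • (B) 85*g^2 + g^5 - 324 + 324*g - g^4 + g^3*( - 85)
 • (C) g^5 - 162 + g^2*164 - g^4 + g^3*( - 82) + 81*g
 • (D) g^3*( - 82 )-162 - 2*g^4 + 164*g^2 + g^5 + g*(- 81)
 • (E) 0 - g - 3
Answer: A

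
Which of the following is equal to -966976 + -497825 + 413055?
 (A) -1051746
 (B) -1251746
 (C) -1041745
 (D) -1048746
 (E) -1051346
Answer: A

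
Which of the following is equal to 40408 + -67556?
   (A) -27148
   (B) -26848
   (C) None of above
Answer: A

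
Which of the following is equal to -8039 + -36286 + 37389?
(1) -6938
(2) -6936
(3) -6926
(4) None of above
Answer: 2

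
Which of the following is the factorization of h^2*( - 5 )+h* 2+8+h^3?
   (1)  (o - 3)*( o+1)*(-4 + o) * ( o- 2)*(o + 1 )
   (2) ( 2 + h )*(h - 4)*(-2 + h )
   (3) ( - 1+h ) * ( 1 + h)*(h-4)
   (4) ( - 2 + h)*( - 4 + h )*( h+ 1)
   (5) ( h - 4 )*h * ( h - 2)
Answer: 4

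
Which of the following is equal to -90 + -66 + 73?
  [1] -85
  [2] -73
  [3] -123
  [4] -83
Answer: 4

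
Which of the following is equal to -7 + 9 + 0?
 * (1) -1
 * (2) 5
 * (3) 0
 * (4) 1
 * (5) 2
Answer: 5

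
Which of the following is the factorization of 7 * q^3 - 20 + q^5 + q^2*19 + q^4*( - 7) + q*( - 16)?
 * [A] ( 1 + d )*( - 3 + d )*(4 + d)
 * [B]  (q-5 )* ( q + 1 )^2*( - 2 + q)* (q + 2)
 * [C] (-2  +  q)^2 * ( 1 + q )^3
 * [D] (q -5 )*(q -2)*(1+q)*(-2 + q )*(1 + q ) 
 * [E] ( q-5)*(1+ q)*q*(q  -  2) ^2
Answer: D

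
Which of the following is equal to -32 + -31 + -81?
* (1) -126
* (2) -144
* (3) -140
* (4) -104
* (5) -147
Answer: 2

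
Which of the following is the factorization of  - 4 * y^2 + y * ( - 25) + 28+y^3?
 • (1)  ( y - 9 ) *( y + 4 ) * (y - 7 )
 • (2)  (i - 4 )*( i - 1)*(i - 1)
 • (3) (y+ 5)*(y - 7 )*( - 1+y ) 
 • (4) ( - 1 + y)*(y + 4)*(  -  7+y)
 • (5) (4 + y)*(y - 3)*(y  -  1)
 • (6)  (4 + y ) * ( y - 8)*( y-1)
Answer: 4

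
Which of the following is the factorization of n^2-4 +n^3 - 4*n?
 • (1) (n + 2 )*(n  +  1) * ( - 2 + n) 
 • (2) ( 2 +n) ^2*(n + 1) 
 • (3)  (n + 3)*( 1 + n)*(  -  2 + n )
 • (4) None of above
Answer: 1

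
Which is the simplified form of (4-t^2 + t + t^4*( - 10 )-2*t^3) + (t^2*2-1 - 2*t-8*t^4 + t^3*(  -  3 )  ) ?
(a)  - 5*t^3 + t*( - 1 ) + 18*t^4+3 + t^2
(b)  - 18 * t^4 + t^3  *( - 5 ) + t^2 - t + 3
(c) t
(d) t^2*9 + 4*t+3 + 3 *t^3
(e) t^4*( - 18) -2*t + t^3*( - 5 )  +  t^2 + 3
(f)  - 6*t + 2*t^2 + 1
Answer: b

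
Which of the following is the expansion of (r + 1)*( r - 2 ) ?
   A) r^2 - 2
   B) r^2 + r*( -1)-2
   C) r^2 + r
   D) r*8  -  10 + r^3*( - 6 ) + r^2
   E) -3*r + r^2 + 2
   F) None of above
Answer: B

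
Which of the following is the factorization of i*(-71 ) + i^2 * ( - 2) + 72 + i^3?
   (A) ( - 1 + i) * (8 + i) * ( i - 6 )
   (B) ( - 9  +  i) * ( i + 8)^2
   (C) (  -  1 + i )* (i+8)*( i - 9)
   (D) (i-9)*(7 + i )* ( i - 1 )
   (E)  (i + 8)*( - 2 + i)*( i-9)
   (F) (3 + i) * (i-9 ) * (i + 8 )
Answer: C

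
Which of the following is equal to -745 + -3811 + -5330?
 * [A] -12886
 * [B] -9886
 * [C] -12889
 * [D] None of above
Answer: B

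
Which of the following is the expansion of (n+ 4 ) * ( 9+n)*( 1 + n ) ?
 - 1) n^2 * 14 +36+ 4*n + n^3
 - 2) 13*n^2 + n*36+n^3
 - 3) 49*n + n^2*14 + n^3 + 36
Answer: 3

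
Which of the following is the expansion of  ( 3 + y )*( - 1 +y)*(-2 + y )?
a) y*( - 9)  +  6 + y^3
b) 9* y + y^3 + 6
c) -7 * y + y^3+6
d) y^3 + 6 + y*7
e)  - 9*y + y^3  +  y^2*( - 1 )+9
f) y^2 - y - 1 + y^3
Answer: c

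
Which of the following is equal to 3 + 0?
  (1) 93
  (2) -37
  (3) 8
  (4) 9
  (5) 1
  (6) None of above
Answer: 6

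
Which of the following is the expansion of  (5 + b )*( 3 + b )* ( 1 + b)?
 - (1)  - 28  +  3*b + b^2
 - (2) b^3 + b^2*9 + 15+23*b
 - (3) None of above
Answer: 2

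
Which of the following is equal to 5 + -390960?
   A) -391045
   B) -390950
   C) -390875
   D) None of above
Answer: D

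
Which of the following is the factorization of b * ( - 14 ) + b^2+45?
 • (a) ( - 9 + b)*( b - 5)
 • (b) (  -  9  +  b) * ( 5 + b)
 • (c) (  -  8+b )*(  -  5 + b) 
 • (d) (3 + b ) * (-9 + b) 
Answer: a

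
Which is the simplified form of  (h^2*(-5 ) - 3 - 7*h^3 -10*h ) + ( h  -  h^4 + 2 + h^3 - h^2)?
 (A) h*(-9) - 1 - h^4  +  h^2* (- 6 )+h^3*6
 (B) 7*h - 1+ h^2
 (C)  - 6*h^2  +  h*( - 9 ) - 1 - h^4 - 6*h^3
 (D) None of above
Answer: C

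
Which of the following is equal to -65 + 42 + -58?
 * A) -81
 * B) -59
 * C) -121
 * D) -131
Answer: A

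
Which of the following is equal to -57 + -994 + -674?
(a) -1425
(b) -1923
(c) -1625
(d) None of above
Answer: d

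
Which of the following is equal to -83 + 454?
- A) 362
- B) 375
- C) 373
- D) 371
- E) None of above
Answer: D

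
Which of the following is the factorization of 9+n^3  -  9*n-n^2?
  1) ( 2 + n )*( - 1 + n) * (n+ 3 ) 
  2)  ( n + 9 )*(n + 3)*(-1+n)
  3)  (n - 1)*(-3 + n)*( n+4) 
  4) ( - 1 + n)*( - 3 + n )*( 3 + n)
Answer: 4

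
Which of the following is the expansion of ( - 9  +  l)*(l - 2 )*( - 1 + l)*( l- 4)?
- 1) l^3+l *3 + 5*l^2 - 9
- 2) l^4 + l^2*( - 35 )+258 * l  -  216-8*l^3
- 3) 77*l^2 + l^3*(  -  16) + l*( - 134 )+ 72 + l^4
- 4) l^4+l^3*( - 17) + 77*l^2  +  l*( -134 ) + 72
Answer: 3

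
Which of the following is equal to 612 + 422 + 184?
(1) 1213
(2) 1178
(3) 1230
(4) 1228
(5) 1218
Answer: 5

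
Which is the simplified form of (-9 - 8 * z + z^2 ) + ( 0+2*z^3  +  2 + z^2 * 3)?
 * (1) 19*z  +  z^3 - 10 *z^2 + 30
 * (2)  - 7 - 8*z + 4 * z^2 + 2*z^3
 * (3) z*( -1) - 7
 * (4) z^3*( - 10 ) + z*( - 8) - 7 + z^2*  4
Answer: 2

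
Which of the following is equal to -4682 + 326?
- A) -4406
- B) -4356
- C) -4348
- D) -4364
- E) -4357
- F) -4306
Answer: B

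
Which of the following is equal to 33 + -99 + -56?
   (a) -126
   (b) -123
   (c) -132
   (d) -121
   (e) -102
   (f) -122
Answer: f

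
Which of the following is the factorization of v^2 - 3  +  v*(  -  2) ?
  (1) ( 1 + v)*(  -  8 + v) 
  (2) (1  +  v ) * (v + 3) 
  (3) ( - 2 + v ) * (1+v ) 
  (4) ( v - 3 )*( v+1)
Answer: 4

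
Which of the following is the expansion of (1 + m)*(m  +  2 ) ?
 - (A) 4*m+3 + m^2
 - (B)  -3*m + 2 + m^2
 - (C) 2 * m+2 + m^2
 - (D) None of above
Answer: D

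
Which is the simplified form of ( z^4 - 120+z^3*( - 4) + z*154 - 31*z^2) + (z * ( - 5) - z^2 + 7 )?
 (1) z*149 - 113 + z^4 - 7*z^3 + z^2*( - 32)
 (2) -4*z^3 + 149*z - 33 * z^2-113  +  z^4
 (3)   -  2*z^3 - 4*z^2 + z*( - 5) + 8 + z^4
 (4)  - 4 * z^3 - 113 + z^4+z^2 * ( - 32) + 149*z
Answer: 4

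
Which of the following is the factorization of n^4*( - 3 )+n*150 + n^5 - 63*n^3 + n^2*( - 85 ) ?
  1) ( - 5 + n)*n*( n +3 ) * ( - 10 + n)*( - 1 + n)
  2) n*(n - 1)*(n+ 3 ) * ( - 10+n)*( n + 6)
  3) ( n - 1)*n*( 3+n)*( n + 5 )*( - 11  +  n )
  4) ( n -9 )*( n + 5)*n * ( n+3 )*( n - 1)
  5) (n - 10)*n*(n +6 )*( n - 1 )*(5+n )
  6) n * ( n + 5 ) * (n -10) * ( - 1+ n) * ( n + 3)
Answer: 6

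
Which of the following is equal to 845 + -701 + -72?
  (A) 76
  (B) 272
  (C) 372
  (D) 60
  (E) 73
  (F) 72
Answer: F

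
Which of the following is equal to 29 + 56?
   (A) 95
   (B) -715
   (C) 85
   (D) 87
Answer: C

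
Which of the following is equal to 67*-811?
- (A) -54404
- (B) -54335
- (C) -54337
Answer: C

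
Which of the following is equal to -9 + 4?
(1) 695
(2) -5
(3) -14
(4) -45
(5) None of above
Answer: 2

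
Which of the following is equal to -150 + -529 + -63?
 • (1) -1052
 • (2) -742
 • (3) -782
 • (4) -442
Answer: 2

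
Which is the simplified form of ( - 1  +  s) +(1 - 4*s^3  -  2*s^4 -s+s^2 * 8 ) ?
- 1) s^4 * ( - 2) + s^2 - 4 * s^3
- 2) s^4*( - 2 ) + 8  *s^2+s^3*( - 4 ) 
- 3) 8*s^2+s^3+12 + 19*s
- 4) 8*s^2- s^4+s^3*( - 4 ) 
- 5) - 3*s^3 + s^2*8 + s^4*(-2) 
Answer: 2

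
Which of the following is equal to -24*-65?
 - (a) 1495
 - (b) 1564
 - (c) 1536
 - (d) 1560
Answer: d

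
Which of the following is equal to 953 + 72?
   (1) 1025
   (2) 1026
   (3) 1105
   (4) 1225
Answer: 1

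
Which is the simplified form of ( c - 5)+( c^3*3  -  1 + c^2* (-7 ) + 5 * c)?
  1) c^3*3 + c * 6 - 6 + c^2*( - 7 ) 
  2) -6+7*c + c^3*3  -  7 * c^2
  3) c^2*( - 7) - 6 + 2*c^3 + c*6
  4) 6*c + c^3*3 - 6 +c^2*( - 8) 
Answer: 1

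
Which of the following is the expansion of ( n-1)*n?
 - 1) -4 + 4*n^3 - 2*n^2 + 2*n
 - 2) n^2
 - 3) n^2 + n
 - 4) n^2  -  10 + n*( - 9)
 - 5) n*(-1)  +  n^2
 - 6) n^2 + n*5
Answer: 5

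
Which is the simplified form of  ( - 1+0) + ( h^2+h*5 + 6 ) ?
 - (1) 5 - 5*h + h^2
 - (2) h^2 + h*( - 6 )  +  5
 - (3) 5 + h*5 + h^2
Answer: 3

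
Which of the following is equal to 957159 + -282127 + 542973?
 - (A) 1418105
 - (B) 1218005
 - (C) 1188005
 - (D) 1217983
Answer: B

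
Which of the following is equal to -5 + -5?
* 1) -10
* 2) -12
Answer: 1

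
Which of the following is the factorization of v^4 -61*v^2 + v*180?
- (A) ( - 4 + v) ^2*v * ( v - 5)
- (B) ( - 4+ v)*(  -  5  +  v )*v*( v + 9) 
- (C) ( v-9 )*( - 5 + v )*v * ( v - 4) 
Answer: B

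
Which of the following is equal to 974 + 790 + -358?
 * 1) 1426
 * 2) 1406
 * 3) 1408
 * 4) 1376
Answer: 2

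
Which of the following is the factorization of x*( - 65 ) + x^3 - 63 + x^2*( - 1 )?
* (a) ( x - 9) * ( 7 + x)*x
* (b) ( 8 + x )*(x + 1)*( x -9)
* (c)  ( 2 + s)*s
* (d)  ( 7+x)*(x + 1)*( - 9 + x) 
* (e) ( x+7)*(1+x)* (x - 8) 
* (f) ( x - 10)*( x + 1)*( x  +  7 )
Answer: d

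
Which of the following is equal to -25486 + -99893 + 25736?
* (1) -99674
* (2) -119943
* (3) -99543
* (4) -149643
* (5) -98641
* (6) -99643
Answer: 6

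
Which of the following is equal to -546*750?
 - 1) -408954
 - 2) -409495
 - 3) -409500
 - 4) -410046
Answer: 3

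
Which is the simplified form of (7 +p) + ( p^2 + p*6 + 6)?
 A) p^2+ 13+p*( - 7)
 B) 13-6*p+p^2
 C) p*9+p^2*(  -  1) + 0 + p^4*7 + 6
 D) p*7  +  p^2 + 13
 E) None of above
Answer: D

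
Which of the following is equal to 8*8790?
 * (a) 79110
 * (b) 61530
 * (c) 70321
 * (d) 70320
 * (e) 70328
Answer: d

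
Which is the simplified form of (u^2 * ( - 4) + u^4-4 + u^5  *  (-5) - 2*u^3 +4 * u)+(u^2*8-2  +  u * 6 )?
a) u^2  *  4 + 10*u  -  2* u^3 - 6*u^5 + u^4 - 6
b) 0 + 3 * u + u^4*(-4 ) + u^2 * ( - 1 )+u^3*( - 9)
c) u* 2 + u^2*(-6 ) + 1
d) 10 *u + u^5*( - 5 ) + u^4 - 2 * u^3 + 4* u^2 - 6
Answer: d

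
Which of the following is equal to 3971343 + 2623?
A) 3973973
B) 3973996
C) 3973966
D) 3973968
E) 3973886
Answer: C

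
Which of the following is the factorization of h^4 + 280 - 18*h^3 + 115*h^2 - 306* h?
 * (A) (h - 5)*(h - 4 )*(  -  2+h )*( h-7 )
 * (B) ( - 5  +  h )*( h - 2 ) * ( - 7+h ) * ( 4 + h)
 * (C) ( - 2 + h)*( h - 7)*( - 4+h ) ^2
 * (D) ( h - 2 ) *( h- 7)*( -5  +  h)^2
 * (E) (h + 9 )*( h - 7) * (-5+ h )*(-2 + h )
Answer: A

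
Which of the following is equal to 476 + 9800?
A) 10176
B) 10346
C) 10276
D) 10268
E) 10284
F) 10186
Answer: C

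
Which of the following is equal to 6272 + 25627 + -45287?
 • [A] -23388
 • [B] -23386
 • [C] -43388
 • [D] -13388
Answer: D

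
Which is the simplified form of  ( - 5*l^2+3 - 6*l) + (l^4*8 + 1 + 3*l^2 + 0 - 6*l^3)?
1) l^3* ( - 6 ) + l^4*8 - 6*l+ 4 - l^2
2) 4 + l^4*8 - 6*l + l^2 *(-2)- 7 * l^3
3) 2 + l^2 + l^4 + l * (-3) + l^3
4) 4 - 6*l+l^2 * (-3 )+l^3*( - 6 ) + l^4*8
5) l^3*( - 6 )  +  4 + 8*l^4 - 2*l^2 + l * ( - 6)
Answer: 5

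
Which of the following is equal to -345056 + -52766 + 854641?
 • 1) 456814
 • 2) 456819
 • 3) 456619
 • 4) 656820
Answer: 2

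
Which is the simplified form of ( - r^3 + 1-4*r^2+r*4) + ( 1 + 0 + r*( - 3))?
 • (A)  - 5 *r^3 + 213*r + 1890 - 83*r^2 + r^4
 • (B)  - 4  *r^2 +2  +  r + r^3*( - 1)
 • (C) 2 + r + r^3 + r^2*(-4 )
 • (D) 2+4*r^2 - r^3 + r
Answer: B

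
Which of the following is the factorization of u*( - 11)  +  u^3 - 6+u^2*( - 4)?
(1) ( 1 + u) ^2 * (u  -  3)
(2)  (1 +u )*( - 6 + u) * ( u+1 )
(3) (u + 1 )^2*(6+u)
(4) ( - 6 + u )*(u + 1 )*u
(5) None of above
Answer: 2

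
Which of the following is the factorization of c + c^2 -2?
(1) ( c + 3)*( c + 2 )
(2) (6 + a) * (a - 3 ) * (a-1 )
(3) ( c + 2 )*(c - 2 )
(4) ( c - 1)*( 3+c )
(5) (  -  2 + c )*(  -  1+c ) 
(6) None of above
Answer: 6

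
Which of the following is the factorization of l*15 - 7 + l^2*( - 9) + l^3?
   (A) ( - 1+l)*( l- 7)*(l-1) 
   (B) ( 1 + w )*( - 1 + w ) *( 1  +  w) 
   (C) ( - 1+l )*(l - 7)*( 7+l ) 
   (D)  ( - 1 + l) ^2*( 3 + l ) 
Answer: A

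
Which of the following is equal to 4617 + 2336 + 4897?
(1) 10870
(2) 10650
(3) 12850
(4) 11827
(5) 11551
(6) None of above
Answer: 6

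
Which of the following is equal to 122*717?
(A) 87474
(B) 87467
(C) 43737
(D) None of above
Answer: A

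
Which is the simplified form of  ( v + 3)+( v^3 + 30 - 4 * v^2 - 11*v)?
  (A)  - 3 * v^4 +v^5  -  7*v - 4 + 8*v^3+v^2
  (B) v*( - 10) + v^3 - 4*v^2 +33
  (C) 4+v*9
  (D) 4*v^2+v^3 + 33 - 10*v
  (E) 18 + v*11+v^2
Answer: B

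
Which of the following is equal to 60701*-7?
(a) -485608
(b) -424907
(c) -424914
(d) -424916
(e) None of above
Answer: b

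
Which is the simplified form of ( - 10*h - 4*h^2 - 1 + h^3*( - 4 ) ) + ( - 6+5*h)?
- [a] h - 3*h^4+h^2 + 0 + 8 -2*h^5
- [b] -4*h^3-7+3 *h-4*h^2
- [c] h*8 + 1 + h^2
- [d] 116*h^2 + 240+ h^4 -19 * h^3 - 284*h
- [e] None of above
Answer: e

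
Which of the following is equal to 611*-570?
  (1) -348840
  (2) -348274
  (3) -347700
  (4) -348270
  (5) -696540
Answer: 4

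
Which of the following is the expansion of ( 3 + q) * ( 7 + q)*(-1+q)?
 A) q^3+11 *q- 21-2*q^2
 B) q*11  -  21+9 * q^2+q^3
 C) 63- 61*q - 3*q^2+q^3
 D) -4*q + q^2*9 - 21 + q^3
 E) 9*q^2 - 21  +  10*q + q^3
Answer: B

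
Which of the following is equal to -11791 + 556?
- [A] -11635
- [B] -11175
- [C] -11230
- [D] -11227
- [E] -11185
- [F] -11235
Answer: F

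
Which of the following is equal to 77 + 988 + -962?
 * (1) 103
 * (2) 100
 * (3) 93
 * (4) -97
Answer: 1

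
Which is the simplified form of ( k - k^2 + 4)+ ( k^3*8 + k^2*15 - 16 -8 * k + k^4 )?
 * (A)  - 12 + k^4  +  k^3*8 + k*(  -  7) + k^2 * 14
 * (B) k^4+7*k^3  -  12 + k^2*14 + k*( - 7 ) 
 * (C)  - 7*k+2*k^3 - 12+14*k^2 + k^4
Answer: A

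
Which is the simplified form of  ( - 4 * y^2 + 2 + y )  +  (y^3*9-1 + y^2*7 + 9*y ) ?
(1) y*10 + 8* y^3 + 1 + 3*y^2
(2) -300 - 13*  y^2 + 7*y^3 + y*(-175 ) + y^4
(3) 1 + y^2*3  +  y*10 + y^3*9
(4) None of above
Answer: 3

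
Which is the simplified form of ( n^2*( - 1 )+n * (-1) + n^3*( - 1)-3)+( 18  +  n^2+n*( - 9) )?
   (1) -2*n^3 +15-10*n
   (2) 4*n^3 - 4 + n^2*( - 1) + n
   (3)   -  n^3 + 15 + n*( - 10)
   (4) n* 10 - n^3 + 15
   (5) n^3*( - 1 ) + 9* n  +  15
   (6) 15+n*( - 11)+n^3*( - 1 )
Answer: 3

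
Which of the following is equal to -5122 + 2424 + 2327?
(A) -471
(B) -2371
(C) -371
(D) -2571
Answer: C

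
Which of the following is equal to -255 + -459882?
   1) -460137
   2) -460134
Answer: 1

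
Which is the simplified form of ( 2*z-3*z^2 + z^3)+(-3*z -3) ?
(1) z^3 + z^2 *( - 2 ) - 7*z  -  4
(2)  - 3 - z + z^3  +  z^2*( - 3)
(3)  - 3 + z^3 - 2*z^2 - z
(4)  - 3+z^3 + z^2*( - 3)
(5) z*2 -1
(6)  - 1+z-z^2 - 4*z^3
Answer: 2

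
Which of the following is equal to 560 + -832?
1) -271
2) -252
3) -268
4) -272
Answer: 4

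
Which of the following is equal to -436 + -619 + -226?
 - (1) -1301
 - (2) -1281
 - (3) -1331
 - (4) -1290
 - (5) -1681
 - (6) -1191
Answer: 2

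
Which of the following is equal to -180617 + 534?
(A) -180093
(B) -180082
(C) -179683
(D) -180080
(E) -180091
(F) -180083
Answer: F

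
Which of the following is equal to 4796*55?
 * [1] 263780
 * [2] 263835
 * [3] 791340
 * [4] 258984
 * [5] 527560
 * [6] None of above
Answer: 1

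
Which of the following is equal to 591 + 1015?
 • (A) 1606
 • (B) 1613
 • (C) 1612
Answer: A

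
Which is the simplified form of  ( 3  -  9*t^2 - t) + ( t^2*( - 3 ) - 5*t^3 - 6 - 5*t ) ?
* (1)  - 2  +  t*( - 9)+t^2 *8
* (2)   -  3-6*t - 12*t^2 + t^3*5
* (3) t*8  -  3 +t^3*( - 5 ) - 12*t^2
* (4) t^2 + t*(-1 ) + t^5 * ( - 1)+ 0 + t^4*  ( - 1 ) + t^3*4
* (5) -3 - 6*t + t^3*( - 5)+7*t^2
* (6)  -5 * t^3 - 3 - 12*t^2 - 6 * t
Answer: 6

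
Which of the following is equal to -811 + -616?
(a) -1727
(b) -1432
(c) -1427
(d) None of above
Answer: c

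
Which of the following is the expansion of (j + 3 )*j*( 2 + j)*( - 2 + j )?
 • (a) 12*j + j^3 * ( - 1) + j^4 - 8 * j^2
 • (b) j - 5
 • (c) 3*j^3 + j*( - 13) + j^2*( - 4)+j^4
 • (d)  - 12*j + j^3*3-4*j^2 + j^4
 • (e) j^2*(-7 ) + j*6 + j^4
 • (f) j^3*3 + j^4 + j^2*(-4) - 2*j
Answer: d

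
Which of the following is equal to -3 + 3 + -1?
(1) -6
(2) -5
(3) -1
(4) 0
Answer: 3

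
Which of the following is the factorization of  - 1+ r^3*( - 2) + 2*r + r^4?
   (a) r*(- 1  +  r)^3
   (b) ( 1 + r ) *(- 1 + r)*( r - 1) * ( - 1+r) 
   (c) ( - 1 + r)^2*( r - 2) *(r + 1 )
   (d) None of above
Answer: b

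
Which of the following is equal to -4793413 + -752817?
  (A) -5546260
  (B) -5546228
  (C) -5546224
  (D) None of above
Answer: D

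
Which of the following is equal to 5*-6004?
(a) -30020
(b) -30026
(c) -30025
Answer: a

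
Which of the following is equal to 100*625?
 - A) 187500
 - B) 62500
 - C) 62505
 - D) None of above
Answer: B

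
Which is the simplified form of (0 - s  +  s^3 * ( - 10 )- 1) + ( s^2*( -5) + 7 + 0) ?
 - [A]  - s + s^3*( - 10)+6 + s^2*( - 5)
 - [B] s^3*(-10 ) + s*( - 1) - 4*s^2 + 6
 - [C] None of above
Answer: A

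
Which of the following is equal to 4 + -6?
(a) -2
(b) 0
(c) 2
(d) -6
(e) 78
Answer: a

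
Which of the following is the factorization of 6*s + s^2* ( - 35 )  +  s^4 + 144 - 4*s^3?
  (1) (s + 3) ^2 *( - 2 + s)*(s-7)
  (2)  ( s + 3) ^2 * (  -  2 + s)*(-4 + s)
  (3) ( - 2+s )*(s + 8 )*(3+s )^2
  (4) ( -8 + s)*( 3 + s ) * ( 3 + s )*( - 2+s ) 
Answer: 4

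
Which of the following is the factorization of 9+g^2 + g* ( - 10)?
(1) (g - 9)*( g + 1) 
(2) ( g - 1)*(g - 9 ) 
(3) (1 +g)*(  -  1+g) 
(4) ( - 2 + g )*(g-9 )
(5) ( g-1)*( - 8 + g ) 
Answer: 2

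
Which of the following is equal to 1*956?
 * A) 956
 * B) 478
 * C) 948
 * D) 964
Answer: A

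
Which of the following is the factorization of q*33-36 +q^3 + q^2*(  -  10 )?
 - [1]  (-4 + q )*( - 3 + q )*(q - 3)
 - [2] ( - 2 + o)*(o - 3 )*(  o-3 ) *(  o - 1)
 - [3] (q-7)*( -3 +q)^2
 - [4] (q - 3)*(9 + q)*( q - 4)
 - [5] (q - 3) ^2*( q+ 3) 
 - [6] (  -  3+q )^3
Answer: 1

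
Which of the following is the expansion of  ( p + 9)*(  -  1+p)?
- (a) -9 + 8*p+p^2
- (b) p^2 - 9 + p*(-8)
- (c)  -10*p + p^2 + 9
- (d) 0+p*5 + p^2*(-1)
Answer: a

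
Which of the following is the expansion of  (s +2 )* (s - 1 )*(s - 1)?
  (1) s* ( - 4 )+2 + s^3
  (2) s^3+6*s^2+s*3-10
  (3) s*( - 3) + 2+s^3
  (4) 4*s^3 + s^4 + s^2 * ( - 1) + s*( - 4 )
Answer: 3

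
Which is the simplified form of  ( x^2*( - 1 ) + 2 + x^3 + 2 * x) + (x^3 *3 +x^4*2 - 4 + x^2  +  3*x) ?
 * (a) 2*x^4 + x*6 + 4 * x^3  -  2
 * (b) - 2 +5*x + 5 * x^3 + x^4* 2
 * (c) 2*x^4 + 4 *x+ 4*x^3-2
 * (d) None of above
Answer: d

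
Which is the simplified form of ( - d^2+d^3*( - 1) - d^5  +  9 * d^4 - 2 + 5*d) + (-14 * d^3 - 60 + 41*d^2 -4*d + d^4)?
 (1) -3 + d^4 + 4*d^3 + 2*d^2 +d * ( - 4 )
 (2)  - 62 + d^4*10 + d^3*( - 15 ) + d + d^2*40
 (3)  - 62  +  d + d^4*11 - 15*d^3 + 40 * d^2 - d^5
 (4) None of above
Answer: 4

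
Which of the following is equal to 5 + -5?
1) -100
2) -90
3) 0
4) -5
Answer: 3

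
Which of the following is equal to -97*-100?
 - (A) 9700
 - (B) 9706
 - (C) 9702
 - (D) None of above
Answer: A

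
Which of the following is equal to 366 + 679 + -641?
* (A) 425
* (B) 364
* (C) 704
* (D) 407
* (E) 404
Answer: E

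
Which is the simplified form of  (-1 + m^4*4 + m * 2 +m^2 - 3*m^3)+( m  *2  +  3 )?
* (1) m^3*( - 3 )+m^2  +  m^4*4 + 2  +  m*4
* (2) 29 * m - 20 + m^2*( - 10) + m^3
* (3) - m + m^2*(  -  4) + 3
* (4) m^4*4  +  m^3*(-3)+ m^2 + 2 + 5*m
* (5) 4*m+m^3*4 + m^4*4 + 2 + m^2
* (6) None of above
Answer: 1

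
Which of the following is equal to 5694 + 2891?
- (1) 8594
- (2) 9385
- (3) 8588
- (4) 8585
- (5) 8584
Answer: 4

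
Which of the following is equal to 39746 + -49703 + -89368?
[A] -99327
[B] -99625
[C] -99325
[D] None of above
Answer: C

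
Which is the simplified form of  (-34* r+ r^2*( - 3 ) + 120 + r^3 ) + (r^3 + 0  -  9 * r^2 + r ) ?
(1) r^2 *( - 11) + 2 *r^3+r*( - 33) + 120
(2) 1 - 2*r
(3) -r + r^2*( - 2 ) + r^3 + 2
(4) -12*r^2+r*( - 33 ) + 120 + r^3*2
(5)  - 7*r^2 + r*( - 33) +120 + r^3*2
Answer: 4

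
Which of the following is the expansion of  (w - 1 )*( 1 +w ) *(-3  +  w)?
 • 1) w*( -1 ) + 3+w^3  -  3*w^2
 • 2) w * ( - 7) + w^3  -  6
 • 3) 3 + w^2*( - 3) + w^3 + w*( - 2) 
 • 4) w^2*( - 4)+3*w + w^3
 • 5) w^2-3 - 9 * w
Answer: 1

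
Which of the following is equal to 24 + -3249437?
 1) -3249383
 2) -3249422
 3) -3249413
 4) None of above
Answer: 3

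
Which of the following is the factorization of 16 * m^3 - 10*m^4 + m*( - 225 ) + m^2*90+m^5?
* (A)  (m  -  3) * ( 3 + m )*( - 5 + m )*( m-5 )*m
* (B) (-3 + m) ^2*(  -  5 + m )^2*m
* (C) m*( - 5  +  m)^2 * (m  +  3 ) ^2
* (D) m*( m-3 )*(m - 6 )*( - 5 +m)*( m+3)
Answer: A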